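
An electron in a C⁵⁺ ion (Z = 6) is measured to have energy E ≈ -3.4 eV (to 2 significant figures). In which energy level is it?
n = 12

The exact energy levels follow E_n = -13.6057 Z² / n² eV with Z = 6.

The measured value (-3.4 eV) is reported to only 2 significant figures, so we must test candidate n values and see which one matches to that precision.

Candidate energies:
  n = 10:  E = -13.6057 × 6² / 10² = -4.89805 eV
  n = 11:  E = -13.6057 × 6² / 11² = -4.04798 eV
  n = 12:  E = -13.6057 × 6² / 12² = -3.40143 eV  ← matches
  n = 13:  E = -13.6057 × 6² / 13² = -2.89826 eV
  n = 14:  E = -13.6057 × 6² / 14² = -2.49901 eV

Checking against the measurement of -3.4 eV (2 sig figs), only n = 12 agrees:
E_12 = -3.40143 eV, which rounds to -3.4 eV ✓

Therefore n = 12.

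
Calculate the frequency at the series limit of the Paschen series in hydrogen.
3.65538e+14 Hz

The series limit corresponds to the transition from n = ∞ to n = 3.
This is the highest energy (shortest wavelength) transition in the Paschen series.

E_∞ = 0 eV
E_3 = -13.6057 / 3² = -1.51174444 eV

Energy at series limit:
ΔE = E_∞ - E_3 = 0 - (-1.51174444) = 1.51174444 eV
E = 1.51174444 eV × (1.602177 × 10⁻¹⁹ J/eV) = 2.4220822e-19 J
f = E/h = 2.4220822e-19 J / (6.62607 × 10⁻³⁴ J·s) = 3.65538e+14 Hz

This energy equals the ionization energy from the n = 3 state of hydrogen.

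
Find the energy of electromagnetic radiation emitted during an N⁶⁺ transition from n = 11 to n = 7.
8.0960 eV

The energy levels are E_n = -13.6057 Z² eV / n².

Energy at n = 11: E_11 = -13.6057 × 7² / 11² = -5.5097463 eV
Energy at n = 7: E_7 = -13.6057 × 7² / 7² = -13.6057000 eV

For emission (electron falling to lower state), the photon energy is:
E_photon = E_11 - E_7 = |-5.5097463 - (-13.6057000)|
E_photon = 8.0960 eV

This energy is carried away by the emitted photon.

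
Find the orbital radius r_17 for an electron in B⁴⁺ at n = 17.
3.0586 nm (or 30.5864 Å)

The Bohr radius formula is:
r_n = n² a₀ / Z

where a₀ = 0.0529177 nm is the Bohr radius.

For B⁴⁺ (Z = 5) at n = 17:
r_17 = 17² × 0.0529177 nm / 5
r_17 = 289 × 0.0529177 nm / 5
r_17 = 15.29322 nm / 5
r_17 = 3.0586 nm

The electron orbits at approximately 3.0586 nm from the nucleus.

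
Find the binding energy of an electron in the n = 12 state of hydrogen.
0.094484 eV

The ionization energy is the energy needed to remove the electron completely (n → ∞).

For hydrogen, E_n = -13.6057 eV / n².

At n = 12: E_12 = -13.6057 / 12² = -0.094484028 eV
At n = ∞: E_∞ = 0 eV

Ionization energy = E_∞ - E_12 = 0 - (-0.094484028) = 0.094484028 eV
Ionization energy ≈ 0.094484 eV

This is also called the binding energy of the electron in state n = 12.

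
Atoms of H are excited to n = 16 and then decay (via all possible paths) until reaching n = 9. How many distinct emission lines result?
28

The electron can occupy levels n = 9, 10, ..., 16 during de-excitation — that is m = 16 - 9 + 1 = 8 distinct levels.

The number of distinct spectral lines equals the number of ways to choose 2 of these m levels (each pair gives one possible emission transition):

Number of lines = m(m-1)/2 = 8×7/2 = 28

These correspond to all possible transitions between the 8 levels:
16 → 15, 16 → 14, 16 → 13, 16 → 12, 16 → 11, 16 → 10, 16 → 9, 15 → 14...

Each transition produces a photon with a unique energy (and thus wavelength). This count does not depend on Z.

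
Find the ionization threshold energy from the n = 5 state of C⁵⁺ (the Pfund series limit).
19.5922 eV

The series limit corresponds to the transition from n = ∞ to n = 5.
This is the highest energy (shortest wavelength) transition in the Pfund series.

E_∞ = 0 eV
E_5 = -13.6057 × 6² / 5² = -19.5922 eV

Energy at series limit:
ΔE = E_∞ - E_5 = 0 - (-19.5922) = 19.5922 eV

This energy equals the ionization energy from the n = 5 state of C⁵⁺.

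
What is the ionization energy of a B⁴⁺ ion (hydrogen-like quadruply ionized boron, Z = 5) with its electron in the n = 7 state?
6.94168 eV

The ionization energy is the energy needed to remove the electron completely (n → ∞).

For a hydrogen-like ion with Z = 5, E_n = -13.6057 Z² / n² eV.

At n = 7: E_7 = -13.6057 × 5² / 7² = -6.94168367 eV
At n = ∞: E_∞ = 0 eV

Ionization energy = E_∞ - E_7 = 0 - (-6.94168367) = 6.94168367 eV
Ionization energy ≈ 6.94168 eV

This is also called the binding energy of the electron in state n = 7.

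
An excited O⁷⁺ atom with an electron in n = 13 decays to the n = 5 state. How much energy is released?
29.68 eV

The energy levels are E_n = -13.6057 Z² eV / n².

Energy at n = 13: E_13 = -13.6057 × 8² / 13² = -5.15245 eV
Energy at n = 5: E_5 = -13.6057 × 8² / 5² = -34.83059 eV

For emission (electron falling to lower state), the photon energy is:
E_photon = E_13 - E_5 = |-5.15245 - (-34.83059)|
E_photon = 29.68 eV

This energy is carried away by the emitted photon.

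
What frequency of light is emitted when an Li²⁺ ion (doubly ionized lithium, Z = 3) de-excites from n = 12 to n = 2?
7.20e+15 Hz

First, find the transition energy:
E_12 = -13.6057 × 3² / 12² = -0.850356 eV
E_2 = -13.6057 × 3² / 2² = -30.612825 eV
|ΔE| = |E_2 - E_12| = 29.762469 eV

Convert to Joules: E = 29.762469 eV × (1.602177 × 10⁻¹⁹ J/eV) = 4.7685e-18 J

Using E = hf:
f = E/h = 4.7685e-18 J / (6.62607 × 10⁻³⁴ J·s)
f = 7.20e+15 Hz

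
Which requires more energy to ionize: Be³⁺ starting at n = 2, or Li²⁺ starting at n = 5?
Be³⁺ at n = 2 (E = -54.423 eV)

Using E_n = -13.6057 Z² / n² eV:

Be³⁺ (Z = 4) at n = 2:
E = -13.6057 × 4² / 2² = -13.6057 × 16 / 4 = -54.422800 eV

Li²⁺ (Z = 3) at n = 5:
E = -13.6057 × 3² / 5² = -13.6057 × 9 / 25 = -4.898052 eV

Since -54.422800 eV < -4.898052 eV,
Be³⁺ at n = 2 is more tightly bound (requires more energy to ionize).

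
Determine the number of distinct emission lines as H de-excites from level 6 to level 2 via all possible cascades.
10

The electron can occupy levels n = 2, 3, ..., 6 during de-excitation — that is m = 6 - 2 + 1 = 5 distinct levels.

The number of distinct spectral lines equals the number of ways to choose 2 of these m levels (each pair gives one possible emission transition):

Number of lines = m(m-1)/2 = 5×4/2 = 10

These correspond to all possible transitions between the 5 levels:
6 → 5, 6 → 4, 6 → 3, 6 → 2, 5 → 4, 5 → 3, 5 → 2, 4 → 3...

Each transition produces a photon with a unique energy (and thus wavelength). This count does not depend on Z.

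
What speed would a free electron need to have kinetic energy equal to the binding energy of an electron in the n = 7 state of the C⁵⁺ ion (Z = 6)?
1.88e+06 m/s (or 0.62548% of c)

The binding energy at n = 7 for C⁵⁺ is:
E_7 = -13.6057 × 6²/7² = -9.9960245 eV
|E_7| = 9.9960245 eV

Convert to Joules:
KE = 9.9960245 eV × (1.602177 × 10⁻¹⁹ J/eV) = 1.6015e-18 J

Using KE = ½mv²:
v = √(2·KE/m_e)
v = √(2 × 1.6015e-18 J / 9.10938 × 10⁻³¹ kg)
v = 1.88e+06 m/s

This is approximately 0.62548% the speed of light.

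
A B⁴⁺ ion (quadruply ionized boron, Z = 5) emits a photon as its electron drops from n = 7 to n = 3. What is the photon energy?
30.851927 eV

The energy levels are E_n = -13.6057 Z² eV / n².

Energy at n = 7: E_7 = -13.6057 × 5² / 7² = -6.941683673 eV
Energy at n = 3: E_3 = -13.6057 × 5² / 3² = -37.793611111 eV

For emission (electron falling to lower state), the photon energy is:
E_photon = E_7 - E_3 = |-6.941683673 - (-37.793611111)|
E_photon = 30.851927 eV

This energy is carried away by the emitted photon.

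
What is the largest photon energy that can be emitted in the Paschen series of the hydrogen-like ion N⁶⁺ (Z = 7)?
74.08 eV

The series limit corresponds to the transition from n = ∞ to n = 3.
This is the highest energy (shortest wavelength) transition in the Paschen series.

E_∞ = 0 eV
E_3 = -13.6057 × 7² / 3² = -74.08 eV

Energy at series limit:
ΔE = E_∞ - E_3 = 0 - (-74.08) = 74.08 eV

This energy equals the ionization energy from the n = 3 state of N⁶⁺.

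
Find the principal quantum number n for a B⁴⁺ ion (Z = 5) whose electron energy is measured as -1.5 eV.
n = 15

The exact energy levels follow E_n = -13.6057 Z² / n² eV with Z = 5.

The measured value (-1.5 eV) is reported to only 2 significant figures, so we must test candidate n values and see which one matches to that precision.

Candidate energies:
  n = 13:  E = -13.6057 × 5² / 13² = -2.01268 eV
  n = 14:  E = -13.6057 × 5² / 14² = -1.73542 eV
  n = 15:  E = -13.6057 × 5² / 15² = -1.51174 eV  ← matches
  n = 16:  E = -13.6057 × 5² / 16² = -1.32868 eV
  n = 17:  E = -13.6057 × 5² / 17² = -1.17696 eV

Checking against the measurement of -1.5 eV (2 sig figs), only n = 15 agrees:
E_15 = -1.51174 eV, which rounds to -1.5 eV ✓

Therefore n = 15.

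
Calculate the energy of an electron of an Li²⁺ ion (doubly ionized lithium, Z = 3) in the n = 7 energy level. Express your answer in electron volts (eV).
-2.499 eV

The energy levels of a hydrogen-like atom are given by:
E_n = -13.6057 Z² / n² eV  (with Z = 3 for Li²⁺)

For n = 7:
E_7 = -13.6057 × 3² / 7²
E_7 = -13.6057 × 9 / 49
E_7 = -2.499 eV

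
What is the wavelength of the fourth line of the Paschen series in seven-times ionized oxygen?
15.6980 nm

The lines of a series are numbered from the longest wavelength (smallest ΔE) outward; the fourth line is the transition from n = n_f + 4 to n_f.
The Paschen series has all transitions ending at n_f = 3.

For O⁷⁺ (Z = 8), the fourth line (δ-line) is the jump from n = 7 to n = 3:
E_7 = -13.6057 × 8² / 7² = -17.770710 eV
E_3 = -13.6057 × 8² / 3² = -96.751644 eV
ΔE = E_7 - E_3 = 78.980934 eV

λ = hc/E = 1239.84 eV·nm / 78.980934 eV
λ = 15.6980 nm

This is the δ-line of the Paschen series in O⁷⁺.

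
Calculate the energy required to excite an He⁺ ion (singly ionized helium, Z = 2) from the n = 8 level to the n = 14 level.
0.5727 eV

The energy levels of a hydrogen-like atom are E_n = -13.6057 Z² eV / n².

Energy at n = 8: E_8 = -13.6057 × 2² / 8² = -0.8503563 eV
Energy at n = 14: E_14 = -13.6057 × 2² / 14² = -0.2776673 eV

The excitation energy is the difference:
ΔE = E_14 - E_8
ΔE = -0.2776673 - (-0.8503563)
ΔE = 0.5727 eV

Since this is positive, energy must be absorbed (photon absorption).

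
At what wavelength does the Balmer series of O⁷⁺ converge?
5.6954 nm

The series limit corresponds to the transition from n = ∞ to n = 2.
This is the highest energy (shortest wavelength) transition in the Balmer series.

E_∞ = 0 eV
E_2 = -13.6057 × 8² / 2² = -217.691200 eV

Energy at series limit:
ΔE = E_∞ - E_2 = 0 - (-217.691200) = 217.691200 eV
λ = hc/E = 1239.84 eV·nm / 217.691200 eV = 5.6954 nm

This energy equals the ionization energy from the n = 2 state of O⁷⁺.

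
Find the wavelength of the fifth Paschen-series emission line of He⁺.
238.586 nm

The lines of a series are numbered from the longest wavelength (smallest ΔE) outward; the fifth line is the transition from n = n_f + 5 to n_f.
The Paschen series has all transitions ending at n_f = 3.

For He⁺ (Z = 2), the fifth line (ε-line) is the jump from n = 8 to n = 3:
E_8 = -13.6057 × 2² / 8² = -0.8503563 eV
E_3 = -13.6057 × 2² / 3² = -6.0469778 eV
ΔE = E_8 - E_3 = 5.1966215 eV

λ = hc/E = 1239.84 eV·nm / 5.1966215 eV
λ = 238.586 nm

This is the ε-line of the Paschen series in He⁺.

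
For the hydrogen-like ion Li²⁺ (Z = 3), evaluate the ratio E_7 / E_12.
2.939

Using E_n = -13.6057 Z² / n² eV with Z = 3:

E_7 = -13.6057 × 3² / 7² = -122.4513 / 49 = -2.499006122 eV
E_12 = -13.6057 × 3² / 12² = -122.4513 / 144 = -0.850356250 eV

The ratio is:
E_7/E_12 = (-2.499006122) / (-0.850356250)
E_7/E_12 = (-122.4513/49) / (-122.4513/144)
E_7/E_12 = 144/49
E_7/E_12 = 2.939
(Note: the Z² factors cancel in the ratio.)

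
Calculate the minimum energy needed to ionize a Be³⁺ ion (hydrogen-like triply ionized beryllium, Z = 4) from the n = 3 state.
24.187911 eV

The ionization energy is the energy needed to remove the electron completely (n → ∞).

For a hydrogen-like ion with Z = 4, E_n = -13.6057 Z² / n² eV.

At n = 3: E_3 = -13.6057 × 4² / 3² = -24.187911111 eV
At n = ∞: E_∞ = 0 eV

Ionization energy = E_∞ - E_3 = 0 - (-24.187911111) = 24.187911111 eV
Ionization energy ≈ 24.187911 eV

This is also called the binding energy of the electron in state n = 3.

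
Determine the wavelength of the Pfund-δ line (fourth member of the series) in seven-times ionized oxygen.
51.49 nm

The lines of a series are numbered from the longest wavelength (smallest ΔE) outward; the fourth line is the transition from n = n_f + 4 to n_f.
The Pfund series has all transitions ending at n_f = 5.

For O⁷⁺ (Z = 8), the fourth line (δ-line) is the jump from n = 9 to n = 5:
E_9 = -13.6057 × 8² / 9² = -10.7502 eV
E_5 = -13.6057 × 8² / 5² = -34.8306 eV
ΔE = E_9 - E_5 = 24.0804 eV

λ = hc/E = 1239.84 eV·nm / 24.0804 eV
λ = 51.49 nm

This is the δ-line of the Pfund series in O⁷⁺.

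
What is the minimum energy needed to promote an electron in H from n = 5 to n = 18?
0.50 eV

The energy levels of a hydrogen-like atom are E_n = -13.6057 eV / n².

Energy at n = 5: E_5 = -13.6057 / 5² = -0.54423 eV
Energy at n = 18: E_18 = -13.6057 / 18² = -0.04199 eV

The excitation energy is the difference:
ΔE = E_18 - E_5
ΔE = -0.04199 - (-0.54423)
ΔE = 0.50 eV

Since this is positive, energy must be absorbed (photon absorption).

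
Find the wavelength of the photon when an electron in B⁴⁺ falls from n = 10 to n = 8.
648.011 nm

First, find the transition energy using E_n = -13.6057 Z² / n² eV:
E_10 = -13.6057 × 5² / 10² = -3.4014250 eV
E_8 = -13.6057 × 5² / 8² = -5.3147266 eV

Photon energy: |ΔE| = |E_8 - E_10| = 1.9133016 eV

Convert to wavelength using E = hc/λ with hc = 1239.84 eV·nm:
λ = hc/E = 1239.84 eV·nm / 1.9133016 eV
λ = 648.011 nm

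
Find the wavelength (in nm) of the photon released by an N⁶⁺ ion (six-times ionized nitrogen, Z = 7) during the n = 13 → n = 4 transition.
32.8673 nm

First, find the transition energy using E_n = -13.6057 Z² / n² eV:
E_13 = -13.6057 × 7² / 13² = -3.944848 eV
E_4 = -13.6057 × 7² / 4² = -41.667456 eV

Photon energy: |ΔE| = |E_4 - E_13| = 37.722608 eV

Convert to wavelength using E = hc/λ with hc = 1239.84 eV·nm:
λ = hc/E = 1239.84 eV·nm / 37.722608 eV
λ = 32.8673 nm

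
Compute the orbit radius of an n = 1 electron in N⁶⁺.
0.0076 nm (or 0.0756 Å)

The Bohr radius formula is:
r_n = n² a₀ / Z

where a₀ = 0.0529177 nm is the Bohr radius.

For N⁶⁺ (Z = 7) at n = 1:
r_1 = 1² × 0.0529177 nm / 7
r_1 = 1 × 0.0529177 nm / 7
r_1 = 0.05292 nm / 7
r_1 = 0.0076 nm

The electron orbits at approximately 0.0076 nm from the nucleus.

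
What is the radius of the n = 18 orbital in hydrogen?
17.1453 nm (or 171.4533 Å)

The Bohr radius formula is:
r_n = n² a₀ / Z

where a₀ = 0.0529177 nm is the Bohr radius.

For H (Z = 1) at n = 18:
r_18 = 18² × 0.0529177 nm / 1
r_18 = 324 × 0.0529177 nm / 1
r_18 = 17.14533 nm / 1
r_18 = 17.1453 nm

The electron orbits at approximately 17.1453 nm from the nucleus.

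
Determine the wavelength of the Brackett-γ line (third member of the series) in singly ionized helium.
541.24 nm

The lines of a series are numbered from the longest wavelength (smallest ΔE) outward; the third line is the transition from n = n_f + 3 to n_f.
The Brackett series has all transitions ending at n_f = 4.

For He⁺ (Z = 2), the third line (γ-line) is the jump from n = 7 to n = 4:
E_7 = -13.6057 × 2² / 7² = -1.110669 eV
E_4 = -13.6057 × 2² / 4² = -3.401425 eV
ΔE = E_7 - E_4 = 2.290756 eV

λ = hc/E = 1239.84 eV·nm / 2.290756 eV
λ = 541.24 nm

This is the γ-line of the Brackett series in He⁺.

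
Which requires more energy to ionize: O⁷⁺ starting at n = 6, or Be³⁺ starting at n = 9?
O⁷⁺ at n = 6 (E = -24.18791 eV)

Using E_n = -13.6057 Z² / n² eV:

O⁷⁺ (Z = 8) at n = 6:
E = -13.6057 × 8² / 6² = -13.6057 × 64 / 36 = -24.18791111 eV

Be³⁺ (Z = 4) at n = 9:
E = -13.6057 × 4² / 9² = -13.6057 × 16 / 81 = -2.68754568 eV

Since -24.18791111 eV < -2.68754568 eV,
O⁷⁺ at n = 6 is more tightly bound (requires more energy to ionize).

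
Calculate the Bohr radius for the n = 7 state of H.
2.5930 nm (or 25.9297 Å)

The Bohr radius formula is:
r_n = n² a₀ / Z

where a₀ = 0.0529177 nm is the Bohr radius.

For H (Z = 1) at n = 7:
r_7 = 7² × 0.0529177 nm / 1
r_7 = 49 × 0.0529177 nm / 1
r_7 = 2.59297 nm / 1
r_7 = 2.5930 nm

The electron orbits at approximately 2.5930 nm from the nucleus.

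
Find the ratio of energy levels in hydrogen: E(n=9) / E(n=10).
1.23457

Using E_n = -13.6057 Z² / n² eV with Z = 1:

E_9 = -13.6057 / 9² = -13.6057 / 81 = -0.16797160494 eV
E_10 = -13.6057 / 10² = -13.6057 / 100 = -0.13605700000 eV

The ratio is:
E_9/E_10 = (-0.16797160494) / (-0.13605700000)
E_9/E_10 = (-13.6057/81) / (-13.6057/100)
E_9/E_10 = 100/81
E_9/E_10 = 1.23457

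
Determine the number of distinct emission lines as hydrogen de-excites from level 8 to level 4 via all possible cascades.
10

The electron can occupy levels n = 4, 5, ..., 8 during de-excitation — that is m = 8 - 4 + 1 = 5 distinct levels.

The number of distinct spectral lines equals the number of ways to choose 2 of these m levels (each pair gives one possible emission transition):

Number of lines = m(m-1)/2 = 5×4/2 = 10

These correspond to all possible transitions between the 5 levels:
8 → 7, 8 → 6, 8 → 5, 8 → 4, 7 → 6, 7 → 5, 7 → 4, 6 → 5...

Each transition produces a photon with a unique energy (and thus wavelength). This count does not depend on Z.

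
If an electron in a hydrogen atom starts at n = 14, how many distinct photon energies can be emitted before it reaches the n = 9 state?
15

The electron can occupy levels n = 9, 10, ..., 14 during de-excitation — that is m = 14 - 9 + 1 = 6 distinct levels.

The number of distinct spectral lines equals the number of ways to choose 2 of these m levels (each pair gives one possible emission transition):

Number of lines = m(m-1)/2 = 6×5/2 = 15

These correspond to all possible transitions between the 6 levels:
14 → 13, 14 → 12, 14 → 11, 14 → 10, 14 → 9, 13 → 12, 13 → 11, 13 → 10...

Each transition produces a photon with a unique energy (and thus wavelength). This count does not depend on Z.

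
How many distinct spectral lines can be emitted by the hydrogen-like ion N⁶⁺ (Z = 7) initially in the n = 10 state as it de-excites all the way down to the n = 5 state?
15

The electron can occupy levels n = 5, 6, ..., 10 during de-excitation — that is m = 10 - 5 + 1 = 6 distinct levels.

The number of distinct spectral lines equals the number of ways to choose 2 of these m levels (each pair gives one possible emission transition):

Number of lines = m(m-1)/2 = 6×5/2 = 15

These correspond to all possible transitions between the 6 levels:
10 → 9, 10 → 8, 10 → 7, 10 → 6, 10 → 5, 9 → 8, 9 → 7, 9 → 6...

Each transition produces a photon with a unique energy (and thus wavelength). This count does not depend on Z.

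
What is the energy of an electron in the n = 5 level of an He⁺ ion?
-2.18 eV

For hydrogen-like ions, the energy levels scale with Z²:
E_n = -13.6057 Z² / n² eV

For He⁺ (Z = 2) at n = 5:
E_5 = -13.6057 × 2² / 5²
E_5 = -13.6057 × 4 / 25
E_5 = -54.4228 / 25
E_5 = -2.18 eV

The energy is 4 times more negative than hydrogen at the same n due to the stronger nuclear charge.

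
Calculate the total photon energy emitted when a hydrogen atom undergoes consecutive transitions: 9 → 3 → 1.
13.43773 eV

The energy levels of hydrogen are E_n = -13.6057 / n² eV.

First transition (9 → 3):
ΔE₁ = |E_3 - E_9|
ΔE₁ = |-1.51174444444 - (-0.16797160494)| = 1.34377284 eV

Second transition (3 → 1):
ΔE₂ = |E_1 - E_3|
ΔE₂ = |-13.60570000000 - (-1.51174444444)| = 12.09395556 eV

Total energy released:
E_total = ΔE₁ + ΔE₂ = 1.34377284 + 12.09395556 = 13.43773 eV

Note: This equals the direct transition 9 → 1: 13.43773 eV ✓
Energy is conserved regardless of the path taken.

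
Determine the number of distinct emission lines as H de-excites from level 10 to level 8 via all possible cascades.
3

The electron can occupy levels n = 8, 9, ..., 10 during de-excitation — that is m = 10 - 8 + 1 = 3 distinct levels.

The number of distinct spectral lines equals the number of ways to choose 2 of these m levels (each pair gives one possible emission transition):

Number of lines = m(m-1)/2 = 3×2/2 = 3

These correspond to all possible transitions between the 3 levels:
10 → 9, 10 → 8, 9 → 8

Each transition produces a photon with a unique energy (and thus wavelength). This count does not depend on Z.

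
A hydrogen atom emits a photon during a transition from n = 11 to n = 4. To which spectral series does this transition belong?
Brackett series

The spectral series in hydrogen are named based on the final (lower) energy level:
- Lyman series: n_final = 1 (ultraviolet)
- Balmer series: n_final = 2 (visible/near-UV)
- Paschen series: n_final = 3 (infrared)
- Brackett series: n_final = 4 (infrared)
- Pfund series: n_final = 5 (far infrared)

Since this transition ends at n = 4, it belongs to the Brackett series.

For reference, this 11 → 4 line has photon energy
ΔE = 13.6057 eV × (1/4² - 1/11²) = 0.7379124483 eV,
corresponding to wavelength λ = hc/ΔE = 1239.84 eV·nm / 0.7379124483 eV = 1680.1993 nm in the infrared region.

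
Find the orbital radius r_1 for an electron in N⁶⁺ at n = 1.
0.0076 nm (or 0.0756 Å)

The Bohr radius formula is:
r_n = n² a₀ / Z

where a₀ = 0.0529177 nm is the Bohr radius.

For N⁶⁺ (Z = 7) at n = 1:
r_1 = 1² × 0.0529177 nm / 7
r_1 = 1 × 0.0529177 nm / 7
r_1 = 0.05292 nm / 7
r_1 = 0.0076 nm

The electron orbits at approximately 0.0076 nm from the nucleus.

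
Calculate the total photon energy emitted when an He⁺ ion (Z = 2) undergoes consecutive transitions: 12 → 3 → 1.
54.0449 eV

The energy levels of He⁺ are E_n = -13.6057 × 2² / n² eV.

First transition (12 → 3):
ΔE₁ = |E_3 - E_12|
ΔE₁ = |-6.0469777778 - (-0.3779361111)| = 5.6690417 eV

Second transition (3 → 1):
ΔE₂ = |E_1 - E_3|
ΔE₂ = |-54.4228000000 - (-6.0469777778)| = 48.3758222 eV

Total energy released:
E_total = ΔE₁ + ΔE₂ = 5.6690417 + 48.3758222 = 54.0449 eV

Note: This equals the direct transition 12 → 1: 54.0449 eV ✓
Energy is conserved regardless of the path taken.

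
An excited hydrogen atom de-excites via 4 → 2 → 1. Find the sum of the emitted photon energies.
12.755 eV

The energy levels of hydrogen are E_n = -13.6057 / n² eV.

First transition (4 → 2):
ΔE₁ = |E_2 - E_4|
ΔE₁ = |-3.401425000 - (-0.850356250)| = 2.551069 eV

Second transition (2 → 1):
ΔE₂ = |E_1 - E_2|
ΔE₂ = |-13.605700000 - (-3.401425000)| = 10.204275 eV

Total energy released:
E_total = ΔE₁ + ΔE₂ = 2.551069 + 10.204275 = 12.755 eV

Note: This equals the direct transition 4 → 1: 12.755 eV ✓
Energy is conserved regardless of the path taken.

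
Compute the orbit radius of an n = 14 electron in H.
10.37187 nm (or 103.71873 Å)

The Bohr radius formula is:
r_n = n² a₀ / Z

where a₀ = 0.05291772 nm is the Bohr radius.

For H (Z = 1) at n = 14:
r_14 = 14² × 0.05291772 nm / 1
r_14 = 196 × 0.05291772 nm / 1
r_14 = 10.371873 nm / 1
r_14 = 10.37187 nm

The electron orbits at approximately 10.37187 nm from the nucleus.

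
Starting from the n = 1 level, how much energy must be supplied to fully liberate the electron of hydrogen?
13.606 eV

The ionization energy is the energy needed to remove the electron completely (n → ∞).

For hydrogen, E_n = -13.6057 eV / n².

At n = 1: E_1 = -13.6057 / 1² = -13.605700 eV
At n = ∞: E_∞ = 0 eV

Ionization energy = E_∞ - E_1 = 0 - (-13.605700) = 13.605700 eV
Ionization energy ≈ 13.606 eV

This is also called the binding energy of the electron in state n = 1.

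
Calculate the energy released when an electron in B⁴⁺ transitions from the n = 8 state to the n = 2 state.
79.721 eV

The energy levels are E_n = -13.6057 Z² eV / n².

Energy at n = 8: E_8 = -13.6057 × 5² / 8² = -5.314727 eV
Energy at n = 2: E_2 = -13.6057 × 5² / 2² = -85.035625 eV

For emission (electron falling to lower state), the photon energy is:
E_photon = E_8 - E_2 = |-5.314727 - (-85.035625)|
E_photon = 79.721 eV

This energy is carried away by the emitted photon.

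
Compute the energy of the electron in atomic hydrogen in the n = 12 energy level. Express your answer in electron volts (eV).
-0.094 eV

The energy levels of a hydrogen-like atom are given by:
E_n = -13.6057 eV / n²

For n = 12:
E_12 = -13.6057 eV / 12²
E_12 = -13.6057 eV / 144
E_12 = -0.094 eV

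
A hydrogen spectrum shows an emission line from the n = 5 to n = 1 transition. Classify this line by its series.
Lyman series

The spectral series in hydrogen are named based on the final (lower) energy level:
- Lyman series: n_final = 1 (ultraviolet)
- Balmer series: n_final = 2 (visible/near-UV)
- Paschen series: n_final = 3 (infrared)
- Brackett series: n_final = 4 (infrared)
- Pfund series: n_final = 5 (far infrared)

Since this transition ends at n = 1, it belongs to the Lyman series.

For reference, this 5 → 1 line has photon energy
ΔE = 13.6057 eV × (1/1² - 1/5²) = 13.06147200 eV,
corresponding to wavelength λ = hc/ΔE = 1239.84 eV·nm / 13.06147200 eV = 94.923451 nm in the ultraviolet region.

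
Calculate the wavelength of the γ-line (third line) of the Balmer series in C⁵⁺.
12.05 nm

The lines of a series are numbered from the longest wavelength (smallest ΔE) outward; the third line is the transition from n = n_f + 3 to n_f.
The Balmer series has all transitions ending at n_f = 2.

For C⁵⁺ (Z = 6), the third line (γ-line) is the jump from n = 5 to n = 2:
E_5 = -13.6057 × 6² / 5² = -19.5922 eV
E_2 = -13.6057 × 6² / 2² = -122.4513 eV
ΔE = E_5 - E_2 = 102.8591 eV

λ = hc/E = 1239.84 eV·nm / 102.8591 eV
λ = 12.05 nm

This is the γ-line of the Balmer series in C⁵⁺.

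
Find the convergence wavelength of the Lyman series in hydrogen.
91.1265 nm

The series limit corresponds to the transition from n = ∞ to n = 1.
This is the highest energy (shortest wavelength) transition in the Lyman series.

E_∞ = 0 eV
E_1 = -13.6057 / 1² = -13.605700 eV

Energy at series limit:
ΔE = E_∞ - E_1 = 0 - (-13.605700) = 13.605700 eV
λ = hc/E = 1239.84 eV·nm / 13.605700 eV = 91.1265 nm

This energy equals the ionization energy from the n = 1 state of hydrogen.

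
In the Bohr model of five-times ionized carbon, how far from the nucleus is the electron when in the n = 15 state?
1.9844 nm (or 19.8441 Å)

The Bohr radius formula is:
r_n = n² a₀ / Z

where a₀ = 0.0529177 nm is the Bohr radius.

For C⁵⁺ (Z = 6) at n = 15:
r_15 = 15² × 0.0529177 nm / 6
r_15 = 225 × 0.0529177 nm / 6
r_15 = 11.90648 nm / 6
r_15 = 1.9844 nm

The electron orbits at approximately 1.9844 nm from the nucleus.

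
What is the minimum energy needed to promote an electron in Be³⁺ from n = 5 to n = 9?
6.02010 eV

The energy levels of a hydrogen-like atom are E_n = -13.6057 Z² eV / n².

Energy at n = 5: E_5 = -13.6057 × 4² / 5² = -8.70764800 eV
Energy at n = 9: E_9 = -13.6057 × 4² / 9² = -2.68754568 eV

The excitation energy is the difference:
ΔE = E_9 - E_5
ΔE = -2.68754568 - (-8.70764800)
ΔE = 6.02010 eV

Since this is positive, energy must be absorbed (photon absorption).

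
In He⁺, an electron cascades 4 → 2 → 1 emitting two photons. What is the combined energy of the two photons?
51.02 eV

The energy levels of He⁺ are E_n = -13.6057 × 2² / n² eV.

First transition (4 → 2):
ΔE₁ = |E_2 - E_4|
ΔE₁ = |-13.60570000 - (-3.40142500)| = 10.20428 eV

Second transition (2 → 1):
ΔE₂ = |E_1 - E_2|
ΔE₂ = |-54.42280000 - (-13.60570000)| = 40.81710 eV

Total energy released:
E_total = ΔE₁ + ΔE₂ = 10.20428 + 40.81710 = 51.02 eV

Note: This equals the direct transition 4 → 1: 51.02 eV ✓
Energy is conserved regardless of the path taken.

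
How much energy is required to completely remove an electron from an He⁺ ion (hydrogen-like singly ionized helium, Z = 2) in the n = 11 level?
0.45 eV

The ionization energy is the energy needed to remove the electron completely (n → ∞).

For a hydrogen-like ion with Z = 2, E_n = -13.6057 Z² / n² eV.

At n = 11: E_11 = -13.6057 × 2² / 11² = -0.44978 eV
At n = ∞: E_∞ = 0 eV

Ionization energy = E_∞ - E_11 = 0 - (-0.44978) = 0.44978 eV
Ionization energy ≈ 0.45 eV

This is also called the binding energy of the electron in state n = 11.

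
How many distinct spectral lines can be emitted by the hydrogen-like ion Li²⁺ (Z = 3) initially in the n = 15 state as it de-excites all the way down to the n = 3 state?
78

The electron can occupy levels n = 3, 4, ..., 15 during de-excitation — that is m = 15 - 3 + 1 = 13 distinct levels.

The number of distinct spectral lines equals the number of ways to choose 2 of these m levels (each pair gives one possible emission transition):

Number of lines = m(m-1)/2 = 13×12/2 = 78

These correspond to all possible transitions between the 13 levels:
15 → 14, 15 → 13, 15 → 12, 15 → 11, 15 → 10, 15 → 9, 15 → 8, 15 → 7...

Each transition produces a photon with a unique energy (and thus wavelength). This count does not depend on Z.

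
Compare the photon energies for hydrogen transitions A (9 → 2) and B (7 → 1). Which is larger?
7 → 1

Calculate the energy for each transition:

Transition 9 → 2:
ΔE₁ = |E_2 - E_9| = |-13.6057/2² - (-13.6057/9²)|
ΔE₁ = |-3.4014250000 - (-0.1679716049)| = 3.2334534 eV

Transition 7 → 1:
ΔE₂ = |E_1 - E_7| = |-13.6057/1² - (-13.6057/7²)|
ΔE₂ = |-13.6057000000 - (-0.2776673469)| = 13.3280327 eV

Since 13.3280327 eV > 3.2334534 eV, the transition 7 → 1 emits the more energetic photon.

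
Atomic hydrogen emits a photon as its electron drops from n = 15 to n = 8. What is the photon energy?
0.1521 eV

The energy levels are E_n = -13.6057 eV / n².

Energy at n = 15: E_15 = -13.6057 / 15² = -0.0604698 eV
Energy at n = 8: E_8 = -13.6057 / 8² = -0.2125891 eV

For emission (electron falling to lower state), the photon energy is:
E_photon = E_15 - E_8 = |-0.0604698 - (-0.2125891)|
E_photon = 0.1521 eV

This energy is carried away by the emitted photon.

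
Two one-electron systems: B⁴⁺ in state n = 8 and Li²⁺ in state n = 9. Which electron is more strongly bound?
B⁴⁺ at n = 8 (E = -5.3147 eV)

Using E_n = -13.6057 Z² / n² eV:

B⁴⁺ (Z = 5) at n = 8:
E = -13.6057 × 5² / 8² = -13.6057 × 25 / 64 = -5.3147266 eV

Li²⁺ (Z = 3) at n = 9:
E = -13.6057 × 3² / 9² = -13.6057 × 9 / 81 = -1.5117444 eV

Since -5.3147266 eV < -1.5117444 eV,
B⁴⁺ at n = 8 is more tightly bound (requires more energy to ionize).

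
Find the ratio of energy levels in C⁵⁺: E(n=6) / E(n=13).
4.69

Using E_n = -13.6057 Z² / n² eV with Z = 6:

E_6 = -13.6057 × 6² / 6² = -489.8052 / 36 = -13.60570000 eV
E_13 = -13.6057 × 6² / 13² = -489.8052 / 169 = -2.89825562 eV

The ratio is:
E_6/E_13 = (-13.60570000) / (-2.89825562)
E_6/E_13 = (-489.8052/36) / (-489.8052/169)
E_6/E_13 = 169/36
E_6/E_13 = 4.69
(Note: the Z² factors cancel in the ratio.)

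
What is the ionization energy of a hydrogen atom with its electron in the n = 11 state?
0.112 eV

The ionization energy is the energy needed to remove the electron completely (n → ∞).

For hydrogen, E_n = -13.6057 eV / n².

At n = 11: E_11 = -13.6057 / 11² = -0.112444 eV
At n = ∞: E_∞ = 0 eV

Ionization energy = E_∞ - E_11 = 0 - (-0.112444) = 0.112444 eV
Ionization energy ≈ 0.112 eV

This is also called the binding energy of the electron in state n = 11.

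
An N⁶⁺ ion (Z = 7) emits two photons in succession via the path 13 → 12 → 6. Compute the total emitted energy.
14.5740 eV

The energy levels of N⁶⁺ are E_n = -13.6057 × 7² / n² eV.

First transition (13 → 12):
ΔE₁ = |E_12 - E_13|
ΔE₁ = |-4.6297173611 - (-3.9448479290)| = 0.6848694 eV

Second transition (12 → 6):
ΔE₂ = |E_6 - E_12|
ΔE₂ = |-18.5188694444 - (-4.6297173611)| = 13.8891521 eV

Total energy released:
E_total = ΔE₁ + ΔE₂ = 0.6848694 + 13.8891521 = 14.5740 eV

Note: This equals the direct transition 13 → 6: 14.5740 eV ✓
Energy is conserved regardless of the path taken.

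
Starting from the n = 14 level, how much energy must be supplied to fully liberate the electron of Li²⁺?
0.6248 eV

The ionization energy is the energy needed to remove the electron completely (n → ∞).

For a hydrogen-like ion with Z = 3, E_n = -13.6057 Z² / n² eV.

At n = 14: E_14 = -13.6057 × 3² / 14² = -0.6247515 eV
At n = ∞: E_∞ = 0 eV

Ionization energy = E_∞ - E_14 = 0 - (-0.6247515) = 0.6247515 eV
Ionization energy ≈ 0.6248 eV

This is also called the binding energy of the electron in state n = 14.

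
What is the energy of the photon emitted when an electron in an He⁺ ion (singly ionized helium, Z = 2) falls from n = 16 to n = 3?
5.834389 eV

The energy levels are E_n = -13.6057 Z² eV / n².

Energy at n = 16: E_16 = -13.6057 × 2² / 16² = -0.212589063 eV
Energy at n = 3: E_3 = -13.6057 × 2² / 3² = -6.046977778 eV

For emission (electron falling to lower state), the photon energy is:
E_photon = E_16 - E_3 = |-0.212589063 - (-6.046977778)|
E_photon = 5.834389 eV

This energy is carried away by the emitted photon.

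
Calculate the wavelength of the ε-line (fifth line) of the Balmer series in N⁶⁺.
8.10013 nm

The lines of a series are numbered from the longest wavelength (smallest ΔE) outward; the fifth line is the transition from n = n_f + 5 to n_f.
The Balmer series has all transitions ending at n_f = 2.

For N⁶⁺ (Z = 7), the fifth line (ε-line) is the jump from n = 7 to n = 2:
E_7 = -13.6057 × 7² / 7² = -13.6057000 eV
E_2 = -13.6057 × 7² / 2² = -166.6698250 eV
ΔE = E_7 - E_2 = 153.0641250 eV

λ = hc/E = 1239.84 eV·nm / 153.0641250 eV
λ = 8.10013 nm

This is the ε-line of the Balmer series in N⁶⁺.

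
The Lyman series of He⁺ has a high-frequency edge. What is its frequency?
1.31594e+16 Hz

The series limit corresponds to the transition from n = ∞ to n = 1.
This is the highest energy (shortest wavelength) transition in the Lyman series.

E_∞ = 0 eV
E_1 = -13.6057 × 2² / 1² = -54.42280000 eV

Energy at series limit:
ΔE = E_∞ - E_1 = 0 - (-54.42280000) = 54.42280000 eV
E = 54.42280000 eV × (1.602177 × 10⁻¹⁹ J/eV) = 8.7194958e-18 J
f = E/h = 8.7194958e-18 J / (6.62607 × 10⁻³⁴ J·s) = 1.31594e+16 Hz

This energy equals the ionization energy from the n = 1 state of He⁺.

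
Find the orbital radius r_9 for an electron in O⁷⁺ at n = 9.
0.535792 nm (or 5.357919 Å)

The Bohr radius formula is:
r_n = n² a₀ / Z

where a₀ = 0.052917721 nm is the Bohr radius.

For O⁷⁺ (Z = 8) at n = 9:
r_9 = 9² × 0.052917721 nm / 8
r_9 = 81 × 0.052917721 nm / 8
r_9 = 4.2863354 nm / 8
r_9 = 0.535792 nm

The electron orbits at approximately 0.535792 nm from the nucleus.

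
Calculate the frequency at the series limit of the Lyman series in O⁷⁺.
2.10550e+17 Hz

The series limit corresponds to the transition from n = ∞ to n = 1.
This is the highest energy (shortest wavelength) transition in the Lyman series.

E_∞ = 0 eV
E_1 = -13.6057 × 8² / 1² = -870.764800 eV

Energy at series limit:
ΔE = E_∞ - E_1 = 0 - (-870.764800) = 870.764800 eV
E = 870.764800 eV × (1.602177 × 10⁻¹⁹ J/eV) = 1.3951193e-16 J
f = E/h = 1.3951193e-16 J / (6.62607 × 10⁻³⁴ J·s) = 2.10550e+17 Hz

This energy equals the ionization energy from the n = 1 state of O⁷⁺.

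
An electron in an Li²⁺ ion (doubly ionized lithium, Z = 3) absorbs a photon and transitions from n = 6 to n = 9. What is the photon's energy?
1.88968 eV

The energy levels of a hydrogen-like atom are E_n = -13.6057 Z² eV / n².

Energy at n = 6: E_6 = -13.6057 × 3² / 6² = -3.40142500 eV
Energy at n = 9: E_9 = -13.6057 × 3² / 9² = -1.51174444 eV

The excitation energy is the difference:
ΔE = E_9 - E_6
ΔE = -1.51174444 - (-3.40142500)
ΔE = 1.88968 eV

Since this is positive, energy must be absorbed (photon absorption).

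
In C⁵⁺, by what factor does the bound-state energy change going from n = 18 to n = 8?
5.06250

Using E_n = -13.6057 Z² / n² eV with Z = 6:

E_8 = -13.6057 × 6² / 8² = -489.8052 / 64 = -7.65320625000 eV
E_18 = -13.6057 × 6² / 18² = -489.8052 / 324 = -1.51174444444 eV

The ratio is:
E_8/E_18 = (-7.65320625000) / (-1.51174444444)
E_8/E_18 = (-489.8052/64) / (-489.8052/324)
E_8/E_18 = 324/64
E_8/E_18 = 5.06250
(Note: the Z² factors cancel in the ratio.)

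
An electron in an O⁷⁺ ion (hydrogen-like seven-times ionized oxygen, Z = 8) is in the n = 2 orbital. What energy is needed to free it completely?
217.69120 eV

The ionization energy is the energy needed to remove the electron completely (n → ∞).

For a hydrogen-like ion with Z = 8, E_n = -13.6057 Z² / n² eV.

At n = 2: E_2 = -13.6057 × 8² / 2² = -217.69120000 eV
At n = ∞: E_∞ = 0 eV

Ionization energy = E_∞ - E_2 = 0 - (-217.69120000) = 217.69120000 eV
Ionization energy ≈ 217.69120 eV

This is also called the binding energy of the electron in state n = 2.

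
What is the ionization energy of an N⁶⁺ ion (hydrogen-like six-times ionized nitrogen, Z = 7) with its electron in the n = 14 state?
3.40 eV

The ionization energy is the energy needed to remove the electron completely (n → ∞).

For a hydrogen-like ion with Z = 7, E_n = -13.6057 Z² / n² eV.

At n = 14: E_14 = -13.6057 × 7² / 14² = -3.40143 eV
At n = ∞: E_∞ = 0 eV

Ionization energy = E_∞ - E_14 = 0 - (-3.40143) = 3.40143 eV
Ionization energy ≈ 3.40 eV

This is also called the binding energy of the electron in state n = 14.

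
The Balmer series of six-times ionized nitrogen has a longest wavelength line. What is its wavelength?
13.390 nm

The longest wavelength corresponds to the smallest energy transition in the series.
The Balmer series has all transitions ending at n_f = 2.

For N⁶⁺ (Z = 7), the first line (α-line) is the jump from n = 3 to n = 2:
E_3 = -13.6057 × 7² / 3² = -74.07548 eV
E_2 = -13.6057 × 7² / 2² = -166.66983 eV
ΔE = E_3 - E_2 = 92.59435 eV

λ = hc/E = 1239.84 eV·nm / 92.59435 eV
λ = 13.390 nm

This is the α-line of the Balmer series in N⁶⁺.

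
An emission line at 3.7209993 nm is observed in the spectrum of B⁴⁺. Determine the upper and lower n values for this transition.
n = 7 → n = 1

First, find the photon energy from the wavelength (hc = 1239.84 eV·nm):
E = hc/λ = 1239.84 eV·nm / 3.7209993 nm = 333.20082 eV

The energy levels of B⁴⁺ satisfy E_n = -13.6057 × 5² / n² eV, so an emission n_i → n_f releases
ΔE = 13.6057 × 5² × (1/n_f² − 1/n_i²) eV.

Setting ΔE equal to the photon energy:
1/n_f² − 1/n_i² = 333.20082 / (13.6057 × 5²) = 0.97959185

Since 1/n_i² must be positive, we need 1/n_f² > 0.97959185, i.e. n_f ≤ 1. For each allowed n_f, solve n_i = (1/n_f² − 0.97959185)^(−1/2) and check whether it is a whole number:
  n_f = 1: 1/n_i² = 1.00000000 − 0.97959185 = 0.02040815 → n_i = 7.000  → integer, n_i = 7 ✓

Only n_f = 1 gives an integer upper level, n_i = 7.

The transition is from n = 7 to n = 1 (emission).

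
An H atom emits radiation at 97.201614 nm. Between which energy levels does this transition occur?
n = 4 → n = 1

First, find the photon energy from the wavelength (hc = 1239.84 eV·nm):
E = hc/λ = 1239.84 eV·nm / 97.201614 nm = 12.755344 eV

The energy levels of hydrogen satisfy E_n = -13.6057 / n² eV, so an emission n_i → n_f releases
ΔE = 13.6057 × (1/n_f² − 1/n_i²) eV.

Setting ΔE equal to the photon energy:
1/n_f² − 1/n_i² = 12.755344 / 13.6057 = 0.93750002

Since 1/n_i² must be positive, we need 1/n_f² > 0.93750002, i.e. n_f ≤ 1. For each allowed n_f, solve n_i = (1/n_f² − 0.93750002)^(−1/2) and check whether it is a whole number:
  n_f = 1: 1/n_i² = 1.00000000 − 0.93750002 = 0.06249998 → n_i = 4.000  → integer, n_i = 4 ✓

Only n_f = 1 gives an integer upper level, n_i = 4.

The transition is from n = 4 to n = 1 (emission).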